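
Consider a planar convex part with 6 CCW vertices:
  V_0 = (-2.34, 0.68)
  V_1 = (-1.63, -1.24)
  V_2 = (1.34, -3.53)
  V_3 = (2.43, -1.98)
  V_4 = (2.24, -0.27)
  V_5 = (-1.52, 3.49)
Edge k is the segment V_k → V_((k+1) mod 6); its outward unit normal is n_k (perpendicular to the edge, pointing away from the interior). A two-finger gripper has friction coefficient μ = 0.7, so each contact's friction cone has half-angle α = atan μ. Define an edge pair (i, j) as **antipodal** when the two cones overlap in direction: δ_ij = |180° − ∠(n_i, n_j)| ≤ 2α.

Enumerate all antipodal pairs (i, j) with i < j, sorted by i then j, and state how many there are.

α = atan 0.7 = 34.99°;  2α = 69.98°
n_0 = (-0.9379, -0.3468)
n_1 = (-0.6106, -0.7919)
n_2 = (+0.8180, -0.5752)
n_3 = (+0.9939, +0.1104)
n_4 = (+0.7071, +0.7071)
n_5 = (-0.9600, +0.2801)
  (0,1): δ = 147.93°  ·
  (0,2): δ = 55.41°  ✓
  (0,3): δ = 13.95°  ✓
  (0,4): δ = 24.71°  ✓
  (0,5): δ = 143.44°  ·
  (1,2): δ = 87.48°  ·
  (1,3): δ = 46.03°  ✓
  (1,4): δ = 7.37°  ✓
  (1,5): δ = 111.37°  ·
  (2,3): δ = 138.54°  ·
  (2,4): δ = 99.88°  ·
  (2,5): δ = 18.85°  ✓
  (3,4): δ = 141.34°  ·
  (3,5): δ = 22.61°  ✓
  (4,5): δ = 61.27°  ✓
antipodal pairs: 8

count = 8; pairs: (0,2), (0,3), (0,4), (1,3), (1,4), (2,5), (3,5), (4,5)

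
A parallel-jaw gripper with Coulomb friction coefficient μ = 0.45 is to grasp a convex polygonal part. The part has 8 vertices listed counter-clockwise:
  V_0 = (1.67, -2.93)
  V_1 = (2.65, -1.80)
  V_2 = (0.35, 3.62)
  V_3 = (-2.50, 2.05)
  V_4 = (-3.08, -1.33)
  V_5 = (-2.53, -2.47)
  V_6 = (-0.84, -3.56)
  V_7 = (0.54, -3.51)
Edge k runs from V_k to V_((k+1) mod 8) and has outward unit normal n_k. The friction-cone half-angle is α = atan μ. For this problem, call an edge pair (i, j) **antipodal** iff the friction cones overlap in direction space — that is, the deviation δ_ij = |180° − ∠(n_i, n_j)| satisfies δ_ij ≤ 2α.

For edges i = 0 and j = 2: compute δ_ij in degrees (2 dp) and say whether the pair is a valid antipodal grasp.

δ = 20.22°, valid

α = atan 0.45 = 24.23°;  2α = 48.46°
edge 0: e_0 = (+0.98, +1.13);  n_0 = (+0.7555, -0.6552)
edge 2: e_2 = (-2.85, -1.57);  n_2 = (-0.4825, +0.8759)
∠(n_0, n_2) = 159.78°
δ = |180° − 159.78°| = 20.22°
20.22° ≤ 2α = 48.46°  →  valid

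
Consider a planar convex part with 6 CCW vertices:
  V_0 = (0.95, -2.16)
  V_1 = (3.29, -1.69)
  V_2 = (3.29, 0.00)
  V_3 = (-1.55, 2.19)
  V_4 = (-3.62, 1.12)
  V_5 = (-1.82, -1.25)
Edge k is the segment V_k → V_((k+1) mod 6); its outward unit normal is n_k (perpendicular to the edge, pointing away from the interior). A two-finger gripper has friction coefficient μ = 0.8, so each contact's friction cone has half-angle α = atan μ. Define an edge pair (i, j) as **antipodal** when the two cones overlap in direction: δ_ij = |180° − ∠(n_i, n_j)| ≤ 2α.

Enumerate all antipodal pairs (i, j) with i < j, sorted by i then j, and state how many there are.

count = 8; pairs: (0,2), (0,3), (1,3), (1,4), (1,5), (2,4), (2,5), (3,5)

α = atan 0.8 = 38.66°;  2α = 77.32°
n_0 = (+0.1969, -0.9804)
n_1 = (+1.0000, -0.0000)
n_2 = (+0.4122, +0.9111)
n_3 = (-0.4592, +0.8883)
n_4 = (-0.7964, -0.6048)
n_5 = (-0.3121, -0.9500)
  (0,1): δ = 101.36°  ·
  (0,2): δ = 35.70°  ✓
  (0,3): δ = 15.98°  ✓
  (0,4): δ = 115.86°  ·
  (0,5): δ = 150.46°  ·
  (1,2): δ = 114.35°  ·
  (1,3): δ = 62.67°  ✓
  (1,4): δ = 37.22°  ✓
  (1,5): δ = 71.81°  ✓
  (2,3): δ = 128.32°  ·
  (2,4): δ = 28.44°  ✓
  (2,5): δ = 6.16°  ✓
  (3,4): δ = 80.12°  ·
  (3,5): δ = 45.52°  ✓
  (4,5): δ = 145.40°  ·
antipodal pairs: 8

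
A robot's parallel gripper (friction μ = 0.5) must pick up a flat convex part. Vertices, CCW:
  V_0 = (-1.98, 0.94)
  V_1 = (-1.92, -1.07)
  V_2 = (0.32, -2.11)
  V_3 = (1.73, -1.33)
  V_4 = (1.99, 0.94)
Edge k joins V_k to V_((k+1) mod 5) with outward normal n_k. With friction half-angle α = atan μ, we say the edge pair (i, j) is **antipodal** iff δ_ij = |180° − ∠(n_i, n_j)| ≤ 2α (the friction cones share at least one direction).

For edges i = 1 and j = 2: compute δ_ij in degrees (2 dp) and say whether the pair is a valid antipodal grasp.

α = atan 0.5 = 26.57°;  2α = 53.13°
edge 1: e_1 = (+2.24, -1.04);  n_1 = (-0.4211, -0.9070)
edge 2: e_2 = (+1.41, +0.78);  n_2 = (+0.4841, -0.8750)
∠(n_1, n_2) = 53.86°
δ = |180° − 53.86°| = 126.14°
126.14° > 2α = 53.13°  →  invalid

δ = 126.14°, invalid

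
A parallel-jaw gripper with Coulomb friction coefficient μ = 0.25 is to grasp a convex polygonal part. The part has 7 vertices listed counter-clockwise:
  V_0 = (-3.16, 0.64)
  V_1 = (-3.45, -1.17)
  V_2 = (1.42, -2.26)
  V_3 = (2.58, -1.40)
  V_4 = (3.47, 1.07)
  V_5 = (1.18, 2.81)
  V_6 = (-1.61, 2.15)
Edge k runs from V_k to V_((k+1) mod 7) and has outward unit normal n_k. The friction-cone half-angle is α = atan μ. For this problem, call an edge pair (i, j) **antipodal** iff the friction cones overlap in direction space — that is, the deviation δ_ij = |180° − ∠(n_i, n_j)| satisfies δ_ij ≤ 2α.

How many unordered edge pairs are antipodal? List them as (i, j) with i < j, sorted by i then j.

α = atan 0.25 = 14.04°;  2α = 28.07°
n_0 = (-0.9874, +0.1582)
n_1 = (-0.2184, -0.9759)
n_2 = (+0.5956, -0.8033)
n_3 = (+0.9408, -0.3390)
n_4 = (+0.6050, +0.7962)
n_5 = (-0.2302, +0.9731)
n_6 = (-0.6978, +0.7163)
  (0,1): δ = 93.51°  ·
  (0,2): δ = 44.34°  ·
  (0,3): δ = 10.71°  ✓
  (0,4): δ = 61.87°  ·
  (0,5): δ = 112.41°  ·
  (0,6): δ = 143.35°  ·
  (1,2): δ = 130.83°  ·
  (1,3): δ = 97.20°  ·
  (1,4): δ = 24.61°  ✓
  (1,5): δ = 25.93°  ✓
  (1,6): δ = 56.87°  ·
  (2,3): δ = 146.37°  ·
  (2,4): δ = 73.78°  ·
  (2,5): δ = 23.24°  ✓
  (2,6): δ = 7.70°  ✓
  (3,4): δ = 107.41°  ·
  (3,5): δ = 56.88°  ·
  (3,6): δ = 25.93°  ✓
  (4,5): δ = 129.46°  ·
  (4,6): δ = 98.52°  ·
  (5,6): δ = 149.06°  ·
antipodal pairs: 6

count = 6; pairs: (0,3), (1,4), (1,5), (2,5), (2,6), (3,6)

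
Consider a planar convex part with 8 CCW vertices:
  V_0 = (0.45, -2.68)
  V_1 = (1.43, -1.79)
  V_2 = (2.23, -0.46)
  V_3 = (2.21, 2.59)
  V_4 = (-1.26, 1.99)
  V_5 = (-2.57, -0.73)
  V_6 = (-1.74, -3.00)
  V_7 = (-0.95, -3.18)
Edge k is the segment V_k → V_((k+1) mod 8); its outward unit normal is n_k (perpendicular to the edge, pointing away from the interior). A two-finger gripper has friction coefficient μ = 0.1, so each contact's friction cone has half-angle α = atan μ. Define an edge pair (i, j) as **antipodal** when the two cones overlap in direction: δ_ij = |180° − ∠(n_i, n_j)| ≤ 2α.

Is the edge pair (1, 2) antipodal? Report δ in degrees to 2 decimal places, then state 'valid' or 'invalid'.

α = atan 0.1 = 5.71°;  2α = 11.42°
edge 1: e_1 = (+0.80, +1.33);  n_1 = (+0.8569, -0.5154)
edge 2: e_2 = (-0.02, +3.05);  n_2 = (+1.0000, +0.0066)
∠(n_1, n_2) = 31.40°
δ = |180° − 31.40°| = 148.60°
148.60° > 2α = 11.42°  →  invalid

δ = 148.60°, invalid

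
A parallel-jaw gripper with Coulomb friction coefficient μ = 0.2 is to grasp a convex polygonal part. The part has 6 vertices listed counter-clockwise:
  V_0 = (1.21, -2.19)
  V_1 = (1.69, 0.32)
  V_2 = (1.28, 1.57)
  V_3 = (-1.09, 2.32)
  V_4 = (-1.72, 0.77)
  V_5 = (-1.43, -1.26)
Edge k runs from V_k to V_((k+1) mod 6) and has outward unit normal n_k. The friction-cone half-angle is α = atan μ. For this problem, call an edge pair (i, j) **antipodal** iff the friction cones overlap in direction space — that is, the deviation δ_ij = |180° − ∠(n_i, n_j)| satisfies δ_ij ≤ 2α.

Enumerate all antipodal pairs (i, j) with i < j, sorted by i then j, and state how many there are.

α = atan 0.2 = 11.31°;  2α = 22.62°
n_0 = (+0.9822, -0.1878)
n_1 = (+0.9502, +0.3117)
n_2 = (+0.3017, +0.9534)
n_3 = (-0.9264, +0.3765)
n_4 = (-0.9899, -0.1414)
n_5 = (-0.3323, -0.9432)
  (0,1): δ = 151.01°  ·
  (0,2): δ = 96.73°  ·
  (0,3): δ = 11.29°  ✓
  (0,4): δ = 18.96°  ✓
  (0,5): δ = 81.42°  ·
  (1,2): δ = 125.72°  ·
  (1,3): δ = 40.28°  ·
  (1,4): δ = 10.03°  ✓
  (1,5): δ = 52.43°  ·
  (2,3): δ = 94.56°  ·
  (2,4): δ = 64.31°  ·
  (2,5): δ = 1.85°  ✓
  (3,4): δ = 149.75°  ·
  (3,5): δ = 87.29°  ·
  (4,5): δ = 117.54°  ·
antipodal pairs: 4

count = 4; pairs: (0,3), (0,4), (1,4), (2,5)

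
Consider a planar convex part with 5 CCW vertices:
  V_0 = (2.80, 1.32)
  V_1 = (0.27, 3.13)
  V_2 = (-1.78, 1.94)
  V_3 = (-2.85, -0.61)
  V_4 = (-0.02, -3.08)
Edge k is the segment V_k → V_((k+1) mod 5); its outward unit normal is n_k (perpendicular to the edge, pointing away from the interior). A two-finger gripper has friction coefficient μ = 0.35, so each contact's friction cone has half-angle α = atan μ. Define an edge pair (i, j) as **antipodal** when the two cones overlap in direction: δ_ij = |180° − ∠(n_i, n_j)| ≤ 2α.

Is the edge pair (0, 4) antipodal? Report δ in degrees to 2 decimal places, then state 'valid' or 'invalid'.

α = atan 0.35 = 19.29°;  2α = 38.58°
edge 0: e_0 = (-2.53, +1.81);  n_0 = (+0.5818, +0.8133)
edge 4: e_4 = (+2.82, +4.40);  n_4 = (+0.8419, -0.5396)
∠(n_0, n_4) = 87.08°
δ = |180° − 87.08°| = 92.92°
92.92° > 2α = 38.58°  →  invalid

δ = 92.92°, invalid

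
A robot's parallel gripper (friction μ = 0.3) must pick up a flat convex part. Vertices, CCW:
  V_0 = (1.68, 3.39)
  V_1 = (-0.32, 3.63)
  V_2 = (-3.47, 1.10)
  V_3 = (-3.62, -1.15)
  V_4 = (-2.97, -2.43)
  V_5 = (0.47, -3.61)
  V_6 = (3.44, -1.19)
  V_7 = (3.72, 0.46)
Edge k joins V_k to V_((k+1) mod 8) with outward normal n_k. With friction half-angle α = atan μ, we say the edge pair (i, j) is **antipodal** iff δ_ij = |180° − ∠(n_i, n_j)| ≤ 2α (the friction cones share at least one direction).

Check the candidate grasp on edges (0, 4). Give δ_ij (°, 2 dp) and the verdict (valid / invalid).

δ = 12.09°, valid

α = atan 0.3 = 16.70°;  2α = 33.40°
edge 0: e_0 = (-2.00, +0.24);  n_0 = (+0.1191, +0.9929)
edge 4: e_4 = (+3.44, -1.18);  n_4 = (-0.3245, -0.9459)
∠(n_0, n_4) = 167.91°
δ = |180° − 167.91°| = 12.09°
12.09° ≤ 2α = 33.40°  →  valid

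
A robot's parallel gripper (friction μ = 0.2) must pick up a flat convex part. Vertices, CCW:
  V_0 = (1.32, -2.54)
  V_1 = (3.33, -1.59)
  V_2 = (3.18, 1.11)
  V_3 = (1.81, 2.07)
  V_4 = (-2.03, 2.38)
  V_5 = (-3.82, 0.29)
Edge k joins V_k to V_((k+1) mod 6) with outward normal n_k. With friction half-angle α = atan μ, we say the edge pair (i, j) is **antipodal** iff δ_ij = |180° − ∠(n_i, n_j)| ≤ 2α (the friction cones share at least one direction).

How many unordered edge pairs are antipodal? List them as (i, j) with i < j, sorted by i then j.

α = atan 0.2 = 11.31°;  2α = 22.62°
n_0 = (+0.4273, -0.9041)
n_1 = (+0.9985, +0.0555)
n_2 = (+0.5739, +0.8190)
n_3 = (+0.0805, +0.9968)
n_4 = (-0.7595, +0.6505)
n_5 = (-0.4823, -0.8760)
  (0,1): δ = 112.12°  ·
  (0,2): δ = 60.32°  ·
  (0,3): δ = 29.91°  ·
  (0,4): δ = 24.12°  ·
  (0,5): δ = 125.87°  ·
  (1,2): δ = 128.20°  ·
  (1,3): δ = 97.80°  ·
  (1,4): δ = 43.76°  ·
  (1,5): δ = 57.98°  ·
  (2,3): δ = 149.60°  ·
  (2,4): δ = 95.56°  ·
  (2,5): δ = 6.18°  ✓
  (3,4): δ = 125.96°  ·
  (3,5): δ = 24.22°  ·
  (4,5): δ = 78.26°  ·
antipodal pairs: 1

count = 1; pairs: (2,5)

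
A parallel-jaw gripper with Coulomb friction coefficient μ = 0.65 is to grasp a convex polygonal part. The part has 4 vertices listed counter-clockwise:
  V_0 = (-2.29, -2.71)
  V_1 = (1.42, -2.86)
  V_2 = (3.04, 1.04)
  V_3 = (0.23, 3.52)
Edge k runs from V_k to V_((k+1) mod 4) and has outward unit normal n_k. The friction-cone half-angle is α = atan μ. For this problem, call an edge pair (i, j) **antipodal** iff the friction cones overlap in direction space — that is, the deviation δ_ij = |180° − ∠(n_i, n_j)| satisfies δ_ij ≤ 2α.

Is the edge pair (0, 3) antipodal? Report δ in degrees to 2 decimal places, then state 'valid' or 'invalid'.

δ = 70.29°, invalid

α = atan 0.65 = 33.02°;  2α = 66.05°
edge 0: e_0 = (+3.71, -0.15);  n_0 = (-0.0404, -0.9992)
edge 3: e_3 = (-2.52, -6.23);  n_3 = (-0.9270, +0.3750)
∠(n_0, n_3) = 109.71°
δ = |180° − 109.71°| = 70.29°
70.29° > 2α = 66.05°  →  invalid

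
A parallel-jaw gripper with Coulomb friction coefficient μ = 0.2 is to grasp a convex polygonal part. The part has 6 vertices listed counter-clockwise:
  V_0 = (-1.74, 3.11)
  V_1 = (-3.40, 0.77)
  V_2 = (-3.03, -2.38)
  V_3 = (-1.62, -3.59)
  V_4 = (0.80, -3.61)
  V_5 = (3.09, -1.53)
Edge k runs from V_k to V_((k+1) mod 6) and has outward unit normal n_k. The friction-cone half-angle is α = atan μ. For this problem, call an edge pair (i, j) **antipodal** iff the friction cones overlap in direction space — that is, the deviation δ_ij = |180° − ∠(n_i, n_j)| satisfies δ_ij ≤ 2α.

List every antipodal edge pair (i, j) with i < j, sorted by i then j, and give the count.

count = 2; pairs: (0,4), (2,5)

α = atan 0.2 = 11.31°;  2α = 22.62°
n_0 = (-0.8156, +0.5786)
n_1 = (-0.9932, -0.1167)
n_2 = (-0.6512, -0.7589)
n_3 = (-0.0083, -1.0000)
n_4 = (+0.6724, -0.7402)
n_5 = (+0.6928, +0.7211)
  (0,1): δ = 137.95°  ·
  (0,2): δ = 95.28°  ·
  (0,3): δ = 55.12°  ·
  (0,4): δ = 12.40°  ✓
  (0,5): δ = 81.50°  ·
  (1,2): δ = 137.33°  ·
  (1,3): δ = 97.17°  ·
  (1,4): δ = 54.45°  ·
  (1,5): δ = 39.45°  ·
  (2,3): δ = 139.84°  ·
  (2,4): δ = 97.12°  ·
  (2,5): δ = 3.22°  ✓
  (3,4): δ = 137.28°  ·
  (3,5): δ = 43.38°  ·
  (4,5): δ = 86.10°  ·
antipodal pairs: 2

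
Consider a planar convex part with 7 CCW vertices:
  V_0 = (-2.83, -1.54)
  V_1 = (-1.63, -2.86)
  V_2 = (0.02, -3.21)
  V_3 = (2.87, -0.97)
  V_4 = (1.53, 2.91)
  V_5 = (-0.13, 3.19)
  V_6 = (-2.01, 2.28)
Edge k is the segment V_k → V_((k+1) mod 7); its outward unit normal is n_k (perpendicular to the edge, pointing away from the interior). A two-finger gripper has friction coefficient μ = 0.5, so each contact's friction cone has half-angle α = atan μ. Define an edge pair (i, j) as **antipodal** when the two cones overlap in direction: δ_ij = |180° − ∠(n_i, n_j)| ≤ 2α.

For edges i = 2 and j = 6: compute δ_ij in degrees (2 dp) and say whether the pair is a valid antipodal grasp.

δ = 39.72°, valid

α = atan 0.5 = 26.57°;  2α = 53.13°
edge 2: e_2 = (+2.85, +2.24);  n_2 = (+0.6179, -0.7862)
edge 6: e_6 = (-0.82, -3.82);  n_6 = (-0.9777, +0.2099)
∠(n_2, n_6) = 140.28°
δ = |180° − 140.28°| = 39.72°
39.72° ≤ 2α = 53.13°  →  valid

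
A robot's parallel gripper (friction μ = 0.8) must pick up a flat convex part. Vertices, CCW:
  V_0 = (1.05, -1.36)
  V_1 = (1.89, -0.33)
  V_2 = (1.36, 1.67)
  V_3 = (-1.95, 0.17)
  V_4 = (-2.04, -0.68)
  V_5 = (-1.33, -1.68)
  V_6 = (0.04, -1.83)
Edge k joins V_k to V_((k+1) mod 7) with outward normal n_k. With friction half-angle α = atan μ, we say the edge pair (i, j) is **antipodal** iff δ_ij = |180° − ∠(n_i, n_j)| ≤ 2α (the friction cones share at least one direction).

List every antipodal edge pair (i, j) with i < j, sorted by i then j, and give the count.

count = 9; pairs: (0,2), (0,3), (0,4), (1,3), (1,4), (1,5), (2,5), (2,6), (3,6)

α = atan 0.8 = 38.66°;  2α = 77.32°
n_0 = (+0.7750, -0.6320)
n_1 = (+0.9666, +0.2562)
n_2 = (-0.4128, +0.9108)
n_3 = (-0.9944, +0.1053)
n_4 = (-0.8154, -0.5789)
n_5 = (-0.1088, -0.9941)
n_6 = (+0.4219, -0.9066)
  (0,1): δ = 125.96°  ·
  (0,2): δ = 26.42°  ✓
  (0,3): δ = 33.15°  ✓
  (0,4): δ = 74.57°  ✓
  (0,5): δ = 122.95°  ·
  (0,6): δ = 154.15°  ·
  (1,2): δ = 80.46°  ·
  (1,3): δ = 20.89°  ✓
  (1,4): δ = 20.53°  ✓
  (1,5): δ = 68.91°  ✓
  (1,6): δ = 100.11°  ·
  (2,3): δ = 120.42°  ·
  (2,4): δ = 79.00°  ·
  (2,5): δ = 30.63°  ✓
  (2,6): δ = 0.58°  ✓
  (3,4): δ = 138.58°  ·
  (3,5): δ = 90.20°  ·
  (3,6): δ = 59.00°  ✓
  (4,5): δ = 131.62°  ·
  (4,6): δ = 100.42°  ·
  (5,6): δ = 148.80°  ·
antipodal pairs: 9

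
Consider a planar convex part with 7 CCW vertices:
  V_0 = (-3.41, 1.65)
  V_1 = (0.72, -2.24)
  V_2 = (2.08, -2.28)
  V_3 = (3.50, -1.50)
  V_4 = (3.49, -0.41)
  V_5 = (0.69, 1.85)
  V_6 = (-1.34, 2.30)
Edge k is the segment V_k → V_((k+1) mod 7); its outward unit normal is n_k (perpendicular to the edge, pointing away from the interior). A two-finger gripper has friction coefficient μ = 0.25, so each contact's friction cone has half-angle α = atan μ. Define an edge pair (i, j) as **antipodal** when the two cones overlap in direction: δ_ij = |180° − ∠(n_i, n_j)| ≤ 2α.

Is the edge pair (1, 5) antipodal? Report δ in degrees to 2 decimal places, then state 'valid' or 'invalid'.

α = atan 0.25 = 14.04°;  2α = 28.07°
edge 1: e_1 = (+1.36, -0.04);  n_1 = (-0.0294, -0.9996)
edge 5: e_5 = (-2.03, +0.45);  n_5 = (+0.2164, +0.9763)
∠(n_1, n_5) = 169.19°
δ = |180° − 169.19°| = 10.81°
10.81° ≤ 2α = 28.07°  →  valid

δ = 10.81°, valid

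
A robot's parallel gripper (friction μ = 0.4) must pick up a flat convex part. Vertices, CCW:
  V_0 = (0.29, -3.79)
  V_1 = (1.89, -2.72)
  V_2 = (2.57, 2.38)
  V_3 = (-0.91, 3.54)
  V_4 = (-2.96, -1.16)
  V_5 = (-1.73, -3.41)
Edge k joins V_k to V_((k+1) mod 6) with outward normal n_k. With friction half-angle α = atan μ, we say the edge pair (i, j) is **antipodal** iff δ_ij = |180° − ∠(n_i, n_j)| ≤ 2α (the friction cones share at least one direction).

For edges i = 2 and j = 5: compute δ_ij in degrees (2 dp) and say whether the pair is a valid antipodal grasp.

δ = 7.78°, valid

α = atan 0.4 = 21.80°;  2α = 43.60°
edge 2: e_2 = (-3.48, +1.16);  n_2 = (+0.3162, +0.9487)
edge 5: e_5 = (+2.02, -0.38);  n_5 = (-0.1849, -0.9828)
∠(n_2, n_5) = 172.22°
δ = |180° − 172.22°| = 7.78°
7.78° ≤ 2α = 43.60°  →  valid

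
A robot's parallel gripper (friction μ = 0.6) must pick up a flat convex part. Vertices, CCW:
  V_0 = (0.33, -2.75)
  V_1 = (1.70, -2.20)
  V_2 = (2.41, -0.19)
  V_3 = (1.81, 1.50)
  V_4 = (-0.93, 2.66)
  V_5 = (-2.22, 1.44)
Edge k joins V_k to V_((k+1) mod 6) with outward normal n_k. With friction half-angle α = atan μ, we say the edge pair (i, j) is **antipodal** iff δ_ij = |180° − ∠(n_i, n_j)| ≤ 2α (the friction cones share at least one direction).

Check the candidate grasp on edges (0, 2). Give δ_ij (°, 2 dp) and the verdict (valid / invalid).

α = atan 0.6 = 30.96°;  2α = 61.93°
edge 0: e_0 = (+1.37, +0.55);  n_0 = (+0.3726, -0.9280)
edge 2: e_2 = (-0.60, +1.69);  n_2 = (+0.9424, +0.3346)
∠(n_0, n_2) = 87.67°
δ = |180° − 87.67°| = 92.33°
92.33° > 2α = 61.93°  →  invalid

δ = 92.33°, invalid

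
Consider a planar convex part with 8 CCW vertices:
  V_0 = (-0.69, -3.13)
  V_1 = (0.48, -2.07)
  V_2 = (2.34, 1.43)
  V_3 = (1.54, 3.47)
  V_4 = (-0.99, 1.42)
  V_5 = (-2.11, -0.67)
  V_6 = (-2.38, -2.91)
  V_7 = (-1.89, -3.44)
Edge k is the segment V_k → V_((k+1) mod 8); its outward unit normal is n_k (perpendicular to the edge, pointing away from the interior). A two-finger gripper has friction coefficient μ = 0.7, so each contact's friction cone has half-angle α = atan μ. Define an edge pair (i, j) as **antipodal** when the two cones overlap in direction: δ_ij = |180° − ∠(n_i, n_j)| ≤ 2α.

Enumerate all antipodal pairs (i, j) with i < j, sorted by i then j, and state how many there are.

α = atan 0.7 = 34.99°;  2α = 69.98°
n_0 = (+0.6714, -0.7411)
n_1 = (+0.8831, -0.4693)
n_2 = (+0.9310, +0.3651)
n_3 = (-0.6296, +0.7770)
n_4 = (-0.8814, +0.4723)
n_5 = (-0.9928, +0.1197)
n_6 = (-0.7343, -0.6789)
n_7 = (+0.2501, -0.9682)
  (0,1): δ = 160.16°  ·
  (0,2): δ = 110.76°  ·
  (0,3): δ = 3.16°  ✓
  (0,4): δ = 19.64°  ✓
  (0,5): δ = 40.95°  ✓
  (0,6): δ = 90.58°  ·
  (0,7): δ = 152.31°  ·
  (1,2): δ = 130.60°  ·
  (1,3): δ = 23.00°  ✓
  (1,4): δ = 0.20°  ✓
  (1,5): δ = 21.11°  ✓
  (1,6): δ = 70.74°  ·
  (1,7): δ = 132.47°  ·
  (2,3): δ = 72.40°  ·
  (2,4): δ = 49.60°  ✓
  (2,5): δ = 28.29°  ✓
  (2,6): δ = 21.34°  ✓
  (2,7): δ = 83.07°  ·
  (3,4): δ = 157.20°  ·
  (3,5): δ = 135.89°  ·
  (3,6): δ = 86.26°  ·
  (3,7): δ = 24.53°  ✓
  (4,5): δ = 158.69°  ·
  (4,6): δ = 109.06°  ·
  (4,7): δ = 47.33°  ✓
  (5,6): δ = 130.37°  ·
  (5,7): δ = 68.64°  ✓
  (6,7): δ = 118.27°  ·
antipodal pairs: 12

count = 12; pairs: (0,3), (0,4), (0,5), (1,3), (1,4), (1,5), (2,4), (2,5), (2,6), (3,7), (4,7), (5,7)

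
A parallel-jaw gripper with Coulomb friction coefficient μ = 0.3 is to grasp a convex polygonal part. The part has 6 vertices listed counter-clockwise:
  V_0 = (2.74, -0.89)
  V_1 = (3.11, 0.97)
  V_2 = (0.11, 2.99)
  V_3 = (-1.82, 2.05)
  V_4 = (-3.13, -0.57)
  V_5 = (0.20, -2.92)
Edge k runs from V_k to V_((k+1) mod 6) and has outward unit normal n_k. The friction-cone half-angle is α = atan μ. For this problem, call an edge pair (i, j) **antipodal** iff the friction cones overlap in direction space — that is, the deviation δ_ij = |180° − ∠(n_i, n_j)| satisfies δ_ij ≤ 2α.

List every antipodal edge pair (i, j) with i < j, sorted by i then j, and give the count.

α = atan 0.3 = 16.70°;  2α = 33.40°
n_0 = (+0.9808, -0.1951)
n_1 = (+0.5585, +0.8295)
n_2 = (-0.4379, +0.8990)
n_3 = (-0.8944, +0.4472)
n_4 = (-0.5766, -0.8170)
n_5 = (+0.6243, -0.7812)
  (0,1): δ = 112.70°  ·
  (0,2): δ = 52.78°  ·
  (0,3): δ = 15.31°  ✓
  (0,4): δ = 66.04°  ·
  (0,5): δ = 139.88°  ·
  (1,2): δ = 120.08°  ·
  (1,3): δ = 82.61°  ·
  (1,4): δ = 1.26°  ✓
  (1,5): δ = 72.59°  ·
  (2,3): δ = 142.53°  ·
  (2,4): δ = 61.18°  ·
  (2,5): δ = 12.66°  ✓
  (3,4): δ = 98.65°  ·
  (3,5): δ = 24.80°  ✓
  (4,5): δ = 106.16°  ·
antipodal pairs: 4

count = 4; pairs: (0,3), (1,4), (2,5), (3,5)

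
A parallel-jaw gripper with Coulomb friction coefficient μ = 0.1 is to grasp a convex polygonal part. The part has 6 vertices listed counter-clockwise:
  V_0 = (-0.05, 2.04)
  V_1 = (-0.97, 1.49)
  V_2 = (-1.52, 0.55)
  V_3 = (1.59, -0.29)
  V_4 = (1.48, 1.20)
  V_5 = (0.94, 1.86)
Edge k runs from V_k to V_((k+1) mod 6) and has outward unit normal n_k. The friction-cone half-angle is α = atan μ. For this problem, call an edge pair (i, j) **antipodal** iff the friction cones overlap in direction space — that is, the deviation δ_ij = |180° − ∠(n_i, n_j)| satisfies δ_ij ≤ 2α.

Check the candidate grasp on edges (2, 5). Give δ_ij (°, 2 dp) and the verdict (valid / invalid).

α = atan 0.1 = 5.71°;  2α = 11.42°
edge 2: e_2 = (+3.11, -0.84);  n_2 = (-0.2608, -0.9654)
edge 5: e_5 = (-0.99, +0.18);  n_5 = (+0.1789, +0.9839)
∠(n_2, n_5) = 175.19°
δ = |180° − 175.19°| = 4.81°
4.81° ≤ 2α = 11.42°  →  valid

δ = 4.81°, valid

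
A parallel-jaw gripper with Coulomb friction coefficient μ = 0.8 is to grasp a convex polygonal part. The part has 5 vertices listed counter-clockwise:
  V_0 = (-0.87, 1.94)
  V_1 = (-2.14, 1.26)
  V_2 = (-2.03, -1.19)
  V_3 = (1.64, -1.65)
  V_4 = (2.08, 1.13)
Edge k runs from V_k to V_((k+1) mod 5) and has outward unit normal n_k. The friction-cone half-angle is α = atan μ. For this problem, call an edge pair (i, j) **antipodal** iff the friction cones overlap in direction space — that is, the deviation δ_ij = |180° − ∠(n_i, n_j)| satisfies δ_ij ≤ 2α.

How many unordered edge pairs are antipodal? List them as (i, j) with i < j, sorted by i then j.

α = atan 0.8 = 38.66°;  2α = 77.32°
n_0 = (-0.4720, +0.8816)
n_1 = (-0.9990, -0.0449)
n_2 = (-0.1244, -0.9922)
n_3 = (+0.9877, -0.1563)
n_4 = (+0.2648, +0.9643)
  (0,1): δ = 115.60°  ·
  (0,2): δ = 35.31°  ✓
  (0,3): δ = 52.84°  ✓
  (0,4): δ = 136.48°  ·
  (1,2): δ = 99.71°  ·
  (1,3): δ = 11.56°  ✓
  (1,4): δ = 72.08°  ✓
  (2,3): δ = 91.85°  ·
  (2,4): δ = 8.21°  ✓
  (3,4): δ = 96.36°  ·
antipodal pairs: 5

count = 5; pairs: (0,2), (0,3), (1,3), (1,4), (2,4)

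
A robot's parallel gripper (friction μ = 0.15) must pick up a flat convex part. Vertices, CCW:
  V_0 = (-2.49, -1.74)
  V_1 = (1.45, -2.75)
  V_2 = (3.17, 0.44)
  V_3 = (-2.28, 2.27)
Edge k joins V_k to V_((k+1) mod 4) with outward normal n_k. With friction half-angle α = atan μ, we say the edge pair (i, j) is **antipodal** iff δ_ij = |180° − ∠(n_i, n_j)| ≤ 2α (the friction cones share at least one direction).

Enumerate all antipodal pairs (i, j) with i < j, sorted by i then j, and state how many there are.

α = atan 0.15 = 8.53°;  2α = 17.06°
n_0 = (-0.2483, -0.9687)
n_1 = (+0.8802, -0.4746)
n_2 = (+0.3183, +0.9480)
n_3 = (-0.9986, +0.0523)
  (0,1): δ = 103.95°  ·
  (0,2): δ = 4.18°  ✓
  (0,3): δ = 101.38°  ·
  (1,2): δ = 80.23°  ·
  (1,3): δ = 25.34°  ·
  (2,3): δ = 74.44°  ·
antipodal pairs: 1

count = 1; pairs: (0,2)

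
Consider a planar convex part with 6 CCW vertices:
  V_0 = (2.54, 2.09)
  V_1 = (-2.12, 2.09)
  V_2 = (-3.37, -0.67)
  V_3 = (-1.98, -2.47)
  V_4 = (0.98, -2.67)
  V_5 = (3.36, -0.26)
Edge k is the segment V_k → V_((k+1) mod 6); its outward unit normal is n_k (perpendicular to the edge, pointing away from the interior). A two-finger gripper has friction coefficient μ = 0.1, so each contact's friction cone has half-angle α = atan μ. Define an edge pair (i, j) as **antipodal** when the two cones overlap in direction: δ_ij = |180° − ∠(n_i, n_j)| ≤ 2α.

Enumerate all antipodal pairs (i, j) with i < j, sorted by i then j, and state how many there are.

count = 1; pairs: (0,3)

α = atan 0.1 = 5.71°;  2α = 11.42°
n_0 = (+0.0000, +1.0000)
n_1 = (-0.9109, +0.4126)
n_2 = (-0.7915, -0.6112)
n_3 = (-0.0674, -0.9977)
n_4 = (+0.7115, -0.7027)
n_5 = (+0.9442, +0.3295)
  (0,1): δ = 114.37°  ·
  (0,2): δ = 52.32°  ·
  (0,3): δ = 3.87°  ✓
  (0,4): δ = 45.36°  ·
  (0,5): δ = 109.24°  ·
  (1,2): δ = 117.96°  ·
  (1,3): δ = 69.50°  ·
  (1,4): δ = 20.28°  ·
  (1,5): δ = 43.60°  ·
  (2,3): δ = 131.54°  ·
  (2,4): δ = 82.32°  ·
  (2,5): δ = 18.44°  ·
  (3,4): δ = 130.78°  ·
  (3,5): δ = 66.90°  ·
  (4,5): δ = 116.12°  ·
antipodal pairs: 1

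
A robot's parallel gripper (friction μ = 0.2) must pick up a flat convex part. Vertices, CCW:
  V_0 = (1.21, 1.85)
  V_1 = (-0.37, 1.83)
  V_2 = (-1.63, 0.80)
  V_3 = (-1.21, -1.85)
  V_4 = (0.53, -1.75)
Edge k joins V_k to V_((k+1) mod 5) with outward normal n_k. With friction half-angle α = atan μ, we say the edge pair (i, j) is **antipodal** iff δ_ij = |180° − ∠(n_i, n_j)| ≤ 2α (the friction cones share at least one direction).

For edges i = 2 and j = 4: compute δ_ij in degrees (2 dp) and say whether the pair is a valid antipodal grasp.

α = atan 0.2 = 11.31°;  2α = 22.62°
edge 2: e_2 = (+0.42, -2.65);  n_2 = (-0.9877, -0.1565)
edge 4: e_4 = (+0.68, +3.60);  n_4 = (+0.9826, -0.1856)
∠(n_2, n_4) = 160.30°
δ = |180° − 160.30°| = 19.70°
19.70° ≤ 2α = 22.62°  →  valid

δ = 19.70°, valid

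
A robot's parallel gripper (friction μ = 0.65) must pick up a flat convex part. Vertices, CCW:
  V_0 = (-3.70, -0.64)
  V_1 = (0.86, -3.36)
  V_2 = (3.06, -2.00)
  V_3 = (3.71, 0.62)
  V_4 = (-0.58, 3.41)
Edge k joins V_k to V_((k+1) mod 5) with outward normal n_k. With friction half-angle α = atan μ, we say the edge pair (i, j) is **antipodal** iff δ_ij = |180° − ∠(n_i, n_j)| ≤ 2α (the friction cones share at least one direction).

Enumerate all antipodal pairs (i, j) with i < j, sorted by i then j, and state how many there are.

count = 4; pairs: (0,3), (1,3), (1,4), (2,4)

α = atan 0.65 = 33.02°;  2α = 66.05°
n_0 = (-0.5123, -0.8588)
n_1 = (+0.5258, -0.8506)
n_2 = (+0.9706, -0.2408)
n_3 = (+0.5452, +0.8383)
n_4 = (-0.7922, +0.6103)
  (0,1): δ = 117.46°  ·
  (0,2): δ = 73.12°  ·
  (0,3): δ = 2.22°  ✓
  (0,4): δ = 83.21°  ·
  (1,2): δ = 135.66°  ·
  (1,3): δ = 64.76°  ✓
  (1,4): δ = 20.67°  ✓
  (2,3): δ = 109.10°  ·
  (2,4): δ = 23.68°  ✓
  (3,4): δ = 94.57°  ·
antipodal pairs: 4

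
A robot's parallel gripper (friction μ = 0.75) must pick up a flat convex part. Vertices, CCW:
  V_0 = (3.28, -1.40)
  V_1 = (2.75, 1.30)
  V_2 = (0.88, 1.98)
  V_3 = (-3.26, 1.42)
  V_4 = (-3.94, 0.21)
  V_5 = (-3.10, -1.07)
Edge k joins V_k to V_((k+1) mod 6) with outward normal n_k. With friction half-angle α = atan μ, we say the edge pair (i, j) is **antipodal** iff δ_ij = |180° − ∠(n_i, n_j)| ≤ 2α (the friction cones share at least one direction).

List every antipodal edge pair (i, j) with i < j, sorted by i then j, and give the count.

count = 7; pairs: (0,3), (0,4), (1,4), (1,5), (2,4), (2,5), (3,5)

α = atan 0.75 = 36.87°;  2α = 73.74°
n_0 = (+0.9813, +0.1926)
n_1 = (+0.3417, +0.9398)
n_2 = (-0.1340, +0.9910)
n_3 = (-0.8718, +0.4899)
n_4 = (-0.8360, -0.5487)
n_5 = (-0.0517, -0.9987)
  (0,1): δ = 121.09°  ·
  (0,2): δ = 93.40°  ·
  (0,3): δ = 40.44°  ✓
  (0,4): δ = 22.17°  ✓
  (0,5): δ = 75.93°  ·
  (1,2): δ = 152.31°  ·
  (1,3): δ = 99.35°  ·
  (1,4): δ = 36.74°  ✓
  (1,5): δ = 17.02°  ✓
  (2,3): δ = 127.04°  ·
  (2,4): δ = 64.43°  ✓
  (2,5): δ = 10.66°  ✓
  (3,4): δ = 117.39°  ·
  (3,5): δ = 63.63°  ✓
  (4,5): δ = 126.24°  ·
antipodal pairs: 7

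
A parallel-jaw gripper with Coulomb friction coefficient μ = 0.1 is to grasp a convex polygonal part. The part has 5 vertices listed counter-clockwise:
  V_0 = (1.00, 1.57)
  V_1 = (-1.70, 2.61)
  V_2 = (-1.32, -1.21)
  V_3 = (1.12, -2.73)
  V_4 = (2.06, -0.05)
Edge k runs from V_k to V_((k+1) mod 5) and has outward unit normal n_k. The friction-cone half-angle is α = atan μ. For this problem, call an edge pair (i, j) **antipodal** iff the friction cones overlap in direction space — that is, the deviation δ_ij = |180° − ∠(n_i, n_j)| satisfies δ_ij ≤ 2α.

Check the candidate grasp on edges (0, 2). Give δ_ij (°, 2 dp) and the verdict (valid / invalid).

δ = 10.85°, valid

α = atan 0.1 = 5.71°;  2α = 11.42°
edge 0: e_0 = (-2.70, +1.04);  n_0 = (+0.3594, +0.9332)
edge 2: e_2 = (+2.44, -1.52);  n_2 = (-0.5287, -0.8488)
∠(n_0, n_2) = 169.15°
δ = |180° − 169.15°| = 10.85°
10.85° ≤ 2α = 11.42°  →  valid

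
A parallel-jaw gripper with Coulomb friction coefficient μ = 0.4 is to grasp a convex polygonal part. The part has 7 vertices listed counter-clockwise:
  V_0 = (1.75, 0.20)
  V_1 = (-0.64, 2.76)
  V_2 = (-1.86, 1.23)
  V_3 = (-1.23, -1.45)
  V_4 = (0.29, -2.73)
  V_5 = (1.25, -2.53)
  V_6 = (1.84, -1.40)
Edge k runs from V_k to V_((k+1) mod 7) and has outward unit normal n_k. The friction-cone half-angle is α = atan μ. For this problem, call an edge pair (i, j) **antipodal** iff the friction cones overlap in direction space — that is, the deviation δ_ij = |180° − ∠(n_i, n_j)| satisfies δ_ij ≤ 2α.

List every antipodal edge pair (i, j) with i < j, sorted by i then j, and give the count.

count = 7; pairs: (0,2), (0,3), (1,4), (1,5), (1,6), (2,5), (2,6)

α = atan 0.4 = 21.80°;  2α = 43.60°
n_0 = (+0.7310, +0.6824)
n_1 = (-0.7819, +0.6234)
n_2 = (-0.9735, -0.2288)
n_3 = (-0.6441, -0.7649)
n_4 = (+0.2040, -0.9790)
n_5 = (+0.8864, -0.4628)
n_6 = (+0.9984, +0.0562)
  (0,1): δ = 81.60°  ·
  (0,2): δ = 29.80°  ✓
  (0,3): δ = 6.87°  ✓
  (0,4): δ = 58.74°  ·
  (0,5): δ = 109.40°  ·
  (0,6): δ = 140.19°  ·
  (1,2): δ = 128.20°  ·
  (1,3): δ = 91.53°  ·
  (1,4): δ = 39.66°  ✓
  (1,5): δ = 11.00°  ✓
  (1,6): δ = 41.79°  ✓
  (2,3): δ = 143.33°  ·
  (2,4): δ = 91.46°  ·
  (2,5): δ = 40.80°  ✓
  (2,6): δ = 10.01°  ✓
  (3,4): δ = 128.13°  ·
  (3,5): δ = 77.47°  ·
  (3,6): δ = 46.68°  ·
  (4,5): δ = 129.34°  ·
  (4,6): δ = 98.55°  ·
  (5,6): δ = 149.21°  ·
antipodal pairs: 7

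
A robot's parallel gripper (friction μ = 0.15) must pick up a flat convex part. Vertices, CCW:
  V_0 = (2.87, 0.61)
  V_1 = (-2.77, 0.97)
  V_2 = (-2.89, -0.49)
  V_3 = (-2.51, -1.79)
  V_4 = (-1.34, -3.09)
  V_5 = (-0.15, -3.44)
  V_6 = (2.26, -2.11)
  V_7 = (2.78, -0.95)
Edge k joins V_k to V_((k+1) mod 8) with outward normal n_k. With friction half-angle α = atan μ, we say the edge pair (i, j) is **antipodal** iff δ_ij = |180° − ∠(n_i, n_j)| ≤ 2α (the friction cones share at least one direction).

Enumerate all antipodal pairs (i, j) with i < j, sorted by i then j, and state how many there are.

α = atan 0.15 = 8.53°;  2α = 17.06°
n_0 = (+0.0637, +0.9980)
n_1 = (-0.9966, +0.0819)
n_2 = (-0.9598, -0.2806)
n_3 = (-0.7433, -0.6690)
n_4 = (-0.2822, -0.9594)
n_5 = (+0.4832, -0.8755)
n_6 = (+0.9125, -0.4091)
n_7 = (+0.9983, -0.0576)
  (0,1): δ = 91.05°  ·
  (0,2): δ = 70.05°  ·
  (0,3): δ = 44.36°  ·
  (0,4): δ = 12.74°  ✓
  (0,5): δ = 32.55°  ·
  (0,6): δ = 69.51°  ·
  (0,7): δ = 90.35°  ·
  (1,2): δ = 159.01°  ·
  (1,3): δ = 133.31°  ·
  (1,4): δ = 101.69°  ·
  (1,5): δ = 56.41°  ·
  (1,6): δ = 19.45°  ·
  (1,7): δ = 1.40°  ✓
  (2,3): δ = 154.31°  ·
  (2,4): δ = 122.68°  ·
  (2,5): δ = 77.40°  ·
  (2,6): δ = 40.44°  ·
  (2,7): δ = 19.60°  ·
  (3,4): δ = 148.38°  ·
  (3,5): δ = 103.09°  ·
  (3,6): δ = 66.13°  ·
  (3,7): δ = 45.29°  ·
  (4,5): δ = 134.72°  ·
  (4,6): δ = 97.76°  ·
  (4,7): δ = 76.91°  ·
  (5,6): δ = 143.04°  ·
  (5,7): δ = 122.19°  ·
  (6,7): δ = 159.16°  ·
antipodal pairs: 2

count = 2; pairs: (0,4), (1,7)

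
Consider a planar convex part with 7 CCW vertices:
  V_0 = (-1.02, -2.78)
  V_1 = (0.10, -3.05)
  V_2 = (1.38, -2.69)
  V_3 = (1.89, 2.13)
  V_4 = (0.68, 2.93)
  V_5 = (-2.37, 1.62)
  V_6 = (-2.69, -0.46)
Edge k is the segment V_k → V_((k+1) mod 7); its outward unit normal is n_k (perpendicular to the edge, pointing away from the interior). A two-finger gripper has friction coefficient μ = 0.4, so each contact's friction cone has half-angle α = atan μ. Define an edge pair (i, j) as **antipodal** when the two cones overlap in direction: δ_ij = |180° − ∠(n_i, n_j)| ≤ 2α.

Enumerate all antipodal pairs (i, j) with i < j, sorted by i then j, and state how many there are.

count = 6; pairs: (0,3), (0,4), (1,4), (2,5), (2,6), (3,6)

α = atan 0.4 = 21.80°;  2α = 43.60°
n_0 = (-0.2344, -0.9722)
n_1 = (+0.2707, -0.9627)
n_2 = (+0.9944, -0.1052)
n_3 = (+0.5515, +0.8342)
n_4 = (-0.3946, +0.9188)
n_5 = (-0.9884, +0.1521)
n_6 = (-0.8116, -0.5842)
  (0,1): δ = 150.74°  ·
  (0,2): δ = 82.49°  ·
  (0,3): δ = 19.92°  ✓
  (0,4): δ = 36.80°  ✓
  (0,5): δ = 94.81°  ·
  (0,6): δ = 139.30°  ·
  (1,2): δ = 111.75°  ·
  (1,3): δ = 49.18°  ·
  (1,4): δ = 7.54°  ✓
  (1,5): δ = 65.55°  ·
  (1,6): δ = 110.04°  ·
  (2,3): δ = 117.43°  ·
  (2,4): δ = 60.72°  ·
  (2,5): δ = 2.71°  ✓
  (2,6): δ = 41.79°  ✓
  (3,4): δ = 123.29°  ·
  (3,5): δ = 65.28°  ·
  (3,6): δ = 20.78°  ✓
  (4,5): δ = 121.99°  ·
  (4,6): δ = 77.50°  ·
  (5,6): δ = 135.51°  ·
antipodal pairs: 6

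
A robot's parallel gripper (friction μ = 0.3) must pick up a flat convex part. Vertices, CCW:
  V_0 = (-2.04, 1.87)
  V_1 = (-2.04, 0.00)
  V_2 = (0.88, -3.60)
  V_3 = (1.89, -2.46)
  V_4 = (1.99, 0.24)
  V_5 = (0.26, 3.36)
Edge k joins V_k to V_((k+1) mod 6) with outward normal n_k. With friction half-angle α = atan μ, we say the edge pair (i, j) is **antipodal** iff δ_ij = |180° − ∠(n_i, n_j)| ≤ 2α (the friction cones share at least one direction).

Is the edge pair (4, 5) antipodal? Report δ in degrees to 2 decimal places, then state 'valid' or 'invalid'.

α = atan 0.3 = 16.70°;  2α = 33.40°
edge 4: e_4 = (-1.73, +3.12);  n_4 = (+0.8746, +0.4849)
edge 5: e_5 = (-2.30, -1.49);  n_5 = (-0.5437, +0.8393)
∠(n_4, n_5) = 93.93°
δ = |180° − 93.93°| = 86.07°
86.07° > 2α = 33.40°  →  invalid

δ = 86.07°, invalid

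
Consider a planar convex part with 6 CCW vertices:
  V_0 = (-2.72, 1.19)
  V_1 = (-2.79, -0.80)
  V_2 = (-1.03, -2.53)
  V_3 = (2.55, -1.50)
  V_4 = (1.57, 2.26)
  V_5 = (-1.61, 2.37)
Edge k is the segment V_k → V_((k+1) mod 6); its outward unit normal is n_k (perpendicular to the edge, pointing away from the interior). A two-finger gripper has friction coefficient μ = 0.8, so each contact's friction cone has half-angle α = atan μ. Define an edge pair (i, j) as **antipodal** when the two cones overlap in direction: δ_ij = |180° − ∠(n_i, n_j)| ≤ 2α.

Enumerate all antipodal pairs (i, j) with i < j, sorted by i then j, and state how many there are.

α = atan 0.8 = 38.66°;  2α = 77.32°
n_0 = (-0.9994, +0.0352)
n_1 = (-0.7010, -0.7132)
n_2 = (+0.2765, -0.9610)
n_3 = (+0.9677, +0.2522)
n_4 = (+0.0346, +0.9994)
n_5 = (-0.7284, +0.6852)
  (0,1): δ = 132.49°  ·
  (0,2): δ = 71.93°  ✓
  (0,3): δ = 16.62°  ✓
  (0,4): δ = 90.03°  ·
  (0,5): δ = 138.77°  ·
  (1,2): δ = 119.44°  ·
  (1,3): δ = 30.88°  ✓
  (1,4): δ = 42.53°  ✓
  (1,5): δ = 91.26°  ·
  (2,3): δ = 91.44°  ·
  (2,4): δ = 18.03°  ✓
  (2,5): δ = 30.70°  ✓
  (3,4): δ = 106.59°  ·
  (3,5): δ = 57.86°  ✓
  (4,5): δ = 131.27°  ·
antipodal pairs: 7

count = 7; pairs: (0,2), (0,3), (1,3), (1,4), (2,4), (2,5), (3,5)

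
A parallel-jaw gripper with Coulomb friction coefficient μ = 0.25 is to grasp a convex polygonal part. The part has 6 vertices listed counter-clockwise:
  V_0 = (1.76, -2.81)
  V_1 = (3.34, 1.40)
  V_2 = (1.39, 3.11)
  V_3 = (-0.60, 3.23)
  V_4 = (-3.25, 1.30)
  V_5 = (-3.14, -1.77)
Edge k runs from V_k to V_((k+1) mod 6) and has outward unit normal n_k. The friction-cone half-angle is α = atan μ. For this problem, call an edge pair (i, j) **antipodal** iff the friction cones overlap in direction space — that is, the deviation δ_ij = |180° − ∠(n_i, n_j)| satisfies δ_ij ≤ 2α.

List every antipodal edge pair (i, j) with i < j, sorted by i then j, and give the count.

α = atan 0.25 = 14.04°;  2α = 28.07°
n_0 = (+0.9362, -0.3514)
n_1 = (+0.6593, +0.7519)
n_2 = (+0.0602, +0.9982)
n_3 = (-0.5887, +0.8083)
n_4 = (-0.9994, -0.0358)
n_5 = (-0.2076, -0.9782)
  (0,1): δ = 110.68°  ·
  (0,2): δ = 72.88°  ·
  (0,3): δ = 33.36°  ·
  (0,4): δ = 22.62°  ✓
  (0,5): δ = 98.59°  ·
  (1,2): δ = 142.20°  ·
  (1,3): δ = 102.69°  ·
  (1,4): δ = 46.70°  ·
  (1,5): δ = 29.27°  ·
  (2,3): δ = 140.48°  ·
  (2,4): δ = 84.50°  ·
  (2,5): δ = 8.53°  ✓
  (3,4): δ = 124.01°  ·
  (3,5): δ = 48.05°  ·
  (4,5): δ = 104.03°  ·
antipodal pairs: 2

count = 2; pairs: (0,4), (2,5)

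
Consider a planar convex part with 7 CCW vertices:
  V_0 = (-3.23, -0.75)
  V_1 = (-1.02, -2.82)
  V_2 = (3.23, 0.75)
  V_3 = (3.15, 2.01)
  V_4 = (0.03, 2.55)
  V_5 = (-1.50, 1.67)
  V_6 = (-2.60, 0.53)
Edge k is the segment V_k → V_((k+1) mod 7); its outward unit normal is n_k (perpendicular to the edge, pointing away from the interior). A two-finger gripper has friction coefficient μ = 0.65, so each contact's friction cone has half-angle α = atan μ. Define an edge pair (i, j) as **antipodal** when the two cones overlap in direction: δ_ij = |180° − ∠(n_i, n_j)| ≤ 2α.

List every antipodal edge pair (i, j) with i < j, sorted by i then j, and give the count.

α = atan 0.65 = 33.02°;  2α = 66.05°
n_0 = (-0.6836, -0.7298)
n_1 = (+0.6432, -0.7657)
n_2 = (+0.9980, +0.0634)
n_3 = (+0.1705, +0.9854)
n_4 = (-0.4986, +0.8668)
n_5 = (-0.7196, +0.6944)
n_6 = (-0.8972, +0.4416)
  (0,1): δ = 96.84°  ·
  (0,2): δ = 43.24°  ✓
  (0,3): δ = 33.31°  ✓
  (0,4): δ = 73.03°  ·
  (0,5): δ = 89.15°  ·
  (0,6): δ = 106.92°  ·
  (1,2): δ = 126.40°  ·
  (1,3): δ = 49.85°  ✓
  (1,4): δ = 10.12°  ✓
  (1,5): δ = 5.99°  ✓
  (1,6): δ = 23.76°  ✓
  (2,3): δ = 103.45°  ·
  (2,4): δ = 63.73°  ✓
  (2,5): δ = 47.61°  ✓
  (2,6): δ = 29.84°  ✓
  (3,4): δ = 140.27°  ·
  (3,5): δ = 124.16°  ·
  (3,6): δ = 106.39°  ·
  (4,5): δ = 163.88°  ·
  (4,6): δ = 146.11°  ·
  (5,6): δ = 162.23°  ·
antipodal pairs: 9

count = 9; pairs: (0,2), (0,3), (1,3), (1,4), (1,5), (1,6), (2,4), (2,5), (2,6)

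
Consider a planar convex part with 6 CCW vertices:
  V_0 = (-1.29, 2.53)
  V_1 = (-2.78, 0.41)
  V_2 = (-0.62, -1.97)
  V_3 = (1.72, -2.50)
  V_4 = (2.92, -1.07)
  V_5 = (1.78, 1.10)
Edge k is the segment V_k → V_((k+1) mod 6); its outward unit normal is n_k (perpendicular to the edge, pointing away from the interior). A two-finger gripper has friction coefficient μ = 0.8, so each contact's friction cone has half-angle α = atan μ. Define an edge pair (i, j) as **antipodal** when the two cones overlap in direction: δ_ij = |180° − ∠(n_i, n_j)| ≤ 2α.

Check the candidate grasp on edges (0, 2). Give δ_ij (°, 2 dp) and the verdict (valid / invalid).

α = atan 0.8 = 38.66°;  2α = 77.32°
edge 0: e_0 = (-1.49, -2.12);  n_0 = (-0.8181, +0.5750)
edge 2: e_2 = (+2.34, -0.53);  n_2 = (-0.2209, -0.9753)
∠(n_0, n_2) = 112.34°
δ = |180° − 112.34°| = 67.66°
67.66° ≤ 2α = 77.32°  →  valid

δ = 67.66°, valid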